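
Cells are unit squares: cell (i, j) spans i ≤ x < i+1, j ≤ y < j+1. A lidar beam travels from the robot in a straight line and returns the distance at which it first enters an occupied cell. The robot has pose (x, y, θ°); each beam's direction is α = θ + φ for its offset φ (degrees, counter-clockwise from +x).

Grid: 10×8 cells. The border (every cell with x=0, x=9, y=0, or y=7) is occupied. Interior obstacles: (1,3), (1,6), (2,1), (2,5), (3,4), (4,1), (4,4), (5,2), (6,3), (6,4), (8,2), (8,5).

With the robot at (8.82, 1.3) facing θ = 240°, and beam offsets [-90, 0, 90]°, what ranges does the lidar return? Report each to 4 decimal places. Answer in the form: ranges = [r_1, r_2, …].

ranges = [3.2563, 0.3464, 0.2078]

beam 1: φ=-90°, α=150°
  cosα=-0.8660 sinα=0.5000 | (8,1) | tMaxX 0.9469 tMaxY 1.4000 | tΔX 1.1547 tΔY 2.0000
    t=0.9469 [x] (7,1)
    t=1.4000 [y] (7,2)
    t=2.1016 [x] (6,2)
    t=3.2563 [x] (5,2) — stop
  → r_1 = 3.2563
beam 2: φ=0°, α=240°
  cosα=-0.5000 sinα=-0.8660 | (8,1) | tMaxX 1.6400 tMaxY 0.3464 | tΔX 2.0000 tΔY 1.1547
    t=0.3464 [y] (8,0) — stop
  → r_2 = 0.3464
beam 3: φ=90°, α=330°
  cosα=0.8660 sinα=-0.5000 | (8,1) | tMaxX 0.2078 tMaxY 0.6000 | tΔX 1.1547 tΔY 2.0000
    t=0.2078 [x] (9,1) — stop
  → r_3 = 0.2078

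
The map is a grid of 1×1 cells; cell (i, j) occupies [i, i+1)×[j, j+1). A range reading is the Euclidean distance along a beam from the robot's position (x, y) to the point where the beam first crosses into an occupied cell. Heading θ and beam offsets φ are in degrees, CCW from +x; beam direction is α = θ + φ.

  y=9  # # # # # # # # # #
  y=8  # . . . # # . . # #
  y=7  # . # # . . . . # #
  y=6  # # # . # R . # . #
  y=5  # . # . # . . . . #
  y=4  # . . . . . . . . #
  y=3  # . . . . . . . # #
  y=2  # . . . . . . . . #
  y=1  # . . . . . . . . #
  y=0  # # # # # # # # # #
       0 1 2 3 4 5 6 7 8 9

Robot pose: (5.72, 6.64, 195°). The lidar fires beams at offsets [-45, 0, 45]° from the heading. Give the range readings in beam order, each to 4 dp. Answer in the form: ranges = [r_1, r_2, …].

ranges = [1.9861, 0.7454, 1.4400]

beam 1: φ=-45°, α=150°
  cosα=-0.8660 sinα=0.5000 | (5,6) | tMaxX 0.8314 tMaxY 0.7200 | tΔX 1.1547 tΔY 2.0000
    t=0.7200 [y] (5,7)
    t=0.8314 [x] (4,7)
    t=1.9861 [x] (3,7) — stop
  → r_1 = 1.9861
beam 2: φ=0°, α=195°
  cosα=-0.9659 sinα=-0.2588 | (5,6) | tMaxX 0.7454 tMaxY 2.4728 | tΔX 1.0353 tΔY 3.8637
    t=0.7454 [x] (4,6) — stop
  → r_2 = 0.7454
beam 3: φ=45°, α=240°
  cosα=-0.5000 sinα=-0.8660 | (5,6) | tMaxX 1.4400 tMaxY 0.7390 | tΔX 2.0000 tΔY 1.1547
    t=0.7390 [y] (5,5)
    t=1.4400 [x] (4,5) — stop
  → r_3 = 1.4400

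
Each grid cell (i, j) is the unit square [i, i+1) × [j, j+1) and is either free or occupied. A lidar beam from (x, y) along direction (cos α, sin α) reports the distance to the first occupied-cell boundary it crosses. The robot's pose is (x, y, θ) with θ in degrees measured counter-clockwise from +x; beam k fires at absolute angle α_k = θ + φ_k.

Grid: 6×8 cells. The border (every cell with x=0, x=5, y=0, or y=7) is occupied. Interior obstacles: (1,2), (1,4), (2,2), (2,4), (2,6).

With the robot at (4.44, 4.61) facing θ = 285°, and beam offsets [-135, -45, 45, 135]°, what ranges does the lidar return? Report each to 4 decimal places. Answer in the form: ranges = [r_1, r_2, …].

beam 1: φ=-135°, α=150°
  dir = (cos 150°, sin 150°) = (-0.8660, 0.5000); from cell (4,4)
  next x-line at t=0.5081, next y-line at t=0.7800; Δt_x=1.1547, Δt_y=2.0000
    x: enter (3,4) at t=0.5081
    y: enter (3,5) at t=0.7800
    x: enter (2,5) at t=1.6628
    y: enter (2,6) at t=2.7800 ← occupied
  → r_1 = 2.7800
beam 2: φ=-45°, α=240°
  dir = (cos 240°, sin 240°) = (-0.5000, -0.8660); from cell (4,4)
  next x-line at t=0.8800, next y-line at t=0.7044; Δt_x=2.0000, Δt_y=1.1547
    y: enter (4,3) at t=0.7044
    x: enter (3,3) at t=0.8800
    y: enter (3,2) at t=1.8591
    x: enter (2,2) at t=2.8800 ← occupied
  → r_2 = 2.8800
beam 3: φ=45°, α=330°
  dir = (cos 330°, sin 330°) = (0.8660, -0.5000); from cell (4,4)
  next x-line at t=0.6466, next y-line at t=1.2200; Δt_x=1.1547, Δt_y=2.0000
    x: enter (5,4) at t=0.6466 ← occupied
  → r_3 = 0.6466
beam 4: φ=135°, α=60°
  dir = (cos 60°, sin 60°) = (0.5000, 0.8660); from cell (4,4)
  next x-line at t=1.1200, next y-line at t=0.4503; Δt_x=2.0000, Δt_y=1.1547
    y: enter (4,5) at t=0.4503
    x: enter (5,5) at t=1.1200 ← occupied
  → r_4 = 1.1200

ranges = [2.7800, 2.8800, 0.6466, 1.1200]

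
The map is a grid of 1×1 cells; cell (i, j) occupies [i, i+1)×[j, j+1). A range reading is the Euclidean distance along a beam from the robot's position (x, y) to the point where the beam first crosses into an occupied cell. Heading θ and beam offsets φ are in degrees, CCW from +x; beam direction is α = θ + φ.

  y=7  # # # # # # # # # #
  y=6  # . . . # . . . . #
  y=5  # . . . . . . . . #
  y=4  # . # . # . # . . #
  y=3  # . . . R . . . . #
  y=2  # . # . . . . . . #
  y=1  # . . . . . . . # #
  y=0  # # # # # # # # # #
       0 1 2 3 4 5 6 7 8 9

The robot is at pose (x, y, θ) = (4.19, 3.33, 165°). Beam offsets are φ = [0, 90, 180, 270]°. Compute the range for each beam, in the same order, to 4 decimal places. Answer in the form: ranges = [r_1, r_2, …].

ranges = [3.3025, 2.4122, 4.9797, 0.6936]

beam 1: φ=0°, α=165°
  direction (-0.9659, 0.2588); cell (4,3); t to first gridline: x 0.1967, y 2.5887 (then +1.0353 / +3.8637)
    (3,3) via x @ 0.1967
    (2,3) via x @ 1.2320
    (1,3) via x @ 2.2673
    (1,4) via y @ 2.5887
    (0,4) via x @ 3.3025  # hit
  → r_1 = 3.3025
beam 2: φ=90°, α=255°
  direction (-0.2588, -0.9659); cell (4,3); t to first gridline: x 0.7341, y 0.3416 (then +3.8637 / +1.0353)
    (4,2) via y @ 0.3416
    (3,2) via x @ 0.7341
    (3,1) via y @ 1.3769
    (3,0) via y @ 2.4122  # hit
  → r_2 = 2.4122
beam 3: φ=180°, α=345°
  direction (0.9659, -0.2588); cell (4,3); t to first gridline: x 0.8386, y 1.2750 (then +1.0353 / +3.8637)
    (5,3) via x @ 0.8386
    (5,2) via y @ 1.2750
    (6,2) via x @ 1.8738
    (7,2) via x @ 2.9091
    (8,2) via x @ 3.9444
    (9,2) via x @ 4.9797  # hit
  → r_3 = 4.9797
beam 4: φ=270°, α=75°
  direction (0.2588, 0.9659); cell (4,3); t to first gridline: x 3.1296, y 0.6936 (then +3.8637 / +1.0353)
    (4,4) via y @ 0.6936  # hit
  → r_4 = 0.6936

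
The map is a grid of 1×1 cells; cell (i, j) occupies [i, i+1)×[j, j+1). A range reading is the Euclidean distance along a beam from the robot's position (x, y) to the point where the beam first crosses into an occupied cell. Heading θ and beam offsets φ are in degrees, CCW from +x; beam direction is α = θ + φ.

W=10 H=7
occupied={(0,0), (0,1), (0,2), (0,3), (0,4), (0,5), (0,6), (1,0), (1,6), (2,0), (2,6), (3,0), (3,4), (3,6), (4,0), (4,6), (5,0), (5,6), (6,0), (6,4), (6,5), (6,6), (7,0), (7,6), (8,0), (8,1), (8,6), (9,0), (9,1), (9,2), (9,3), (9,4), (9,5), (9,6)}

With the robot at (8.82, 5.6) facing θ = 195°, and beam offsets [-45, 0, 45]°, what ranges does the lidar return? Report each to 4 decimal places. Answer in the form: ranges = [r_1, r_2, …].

ranges = [0.8000, 1.8842, 5.3116]

beam 1: φ=-45°, α=150°
  direction (-0.8660, 0.5000); cell (8,5); t to first gridline: x 0.9469, y 0.8000 (then +1.1547 / +2.0000)
    (8,6) via y @ 0.8000  # hit
  → r_1 = 0.8000
beam 2: φ=0°, α=195°
  direction (-0.9659, -0.2588); cell (8,5); t to first gridline: x 0.8489, y 2.3182 (then +1.0353 / +3.8637)
    (7,5) via x @ 0.8489
    (6,5) via x @ 1.8842  # hit
  → r_2 = 1.8842
beam 3: φ=45°, α=240°
  direction (-0.5000, -0.8660); cell (8,5); t to first gridline: x 1.6400, y 0.6928 (then +2.0000 / +1.1547)
    (8,4) via y @ 0.6928
    (7,4) via x @ 1.6400
    (7,3) via y @ 1.8475
    (7,2) via y @ 3.0022
    (6,2) via x @ 3.6400
    (6,1) via y @ 4.1569
    (6,0) via y @ 5.3116  # hit
  → r_3 = 5.3116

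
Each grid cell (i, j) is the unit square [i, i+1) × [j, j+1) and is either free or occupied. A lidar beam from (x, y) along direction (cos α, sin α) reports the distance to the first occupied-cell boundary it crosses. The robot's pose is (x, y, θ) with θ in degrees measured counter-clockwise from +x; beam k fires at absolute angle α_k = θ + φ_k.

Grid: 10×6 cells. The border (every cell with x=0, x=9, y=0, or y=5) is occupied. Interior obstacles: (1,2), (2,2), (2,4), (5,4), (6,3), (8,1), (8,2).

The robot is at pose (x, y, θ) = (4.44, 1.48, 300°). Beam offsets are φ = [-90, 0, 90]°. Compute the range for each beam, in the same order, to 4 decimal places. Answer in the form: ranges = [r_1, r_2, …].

beam 1: φ=-90°, α=210°
  direction (-0.8660, -0.5000); cell (4,1); t to first gridline: x 0.5081, y 0.9600 (then +1.1547 / +2.0000)
    (3,1) via x @ 0.5081
    (3,0) via y @ 0.9600  # hit
  → r_1 = 0.9600
beam 2: φ=0°, α=300°
  direction (0.5000, -0.8660); cell (4,1); t to first gridline: x 1.1200, y 0.5543 (then +2.0000 / +1.1547)
    (4,0) via y @ 0.5543  # hit
  → r_2 = 0.5543
beam 3: φ=90°, α=30°
  direction (0.8660, 0.5000); cell (4,1); t to first gridline: x 0.6466, y 1.0400 (then +1.1547 / +2.0000)
    (5,1) via x @ 0.6466
    (5,2) via y @ 1.0400
    (6,2) via x @ 1.8013
    (7,2) via x @ 2.9560
    (7,3) via y @ 3.0400
    (8,3) via x @ 4.1107
    (8,4) via y @ 5.0400
    (9,4) via x @ 5.2654  # hit
  → r_3 = 5.2654

ranges = [0.9600, 0.5543, 5.2654]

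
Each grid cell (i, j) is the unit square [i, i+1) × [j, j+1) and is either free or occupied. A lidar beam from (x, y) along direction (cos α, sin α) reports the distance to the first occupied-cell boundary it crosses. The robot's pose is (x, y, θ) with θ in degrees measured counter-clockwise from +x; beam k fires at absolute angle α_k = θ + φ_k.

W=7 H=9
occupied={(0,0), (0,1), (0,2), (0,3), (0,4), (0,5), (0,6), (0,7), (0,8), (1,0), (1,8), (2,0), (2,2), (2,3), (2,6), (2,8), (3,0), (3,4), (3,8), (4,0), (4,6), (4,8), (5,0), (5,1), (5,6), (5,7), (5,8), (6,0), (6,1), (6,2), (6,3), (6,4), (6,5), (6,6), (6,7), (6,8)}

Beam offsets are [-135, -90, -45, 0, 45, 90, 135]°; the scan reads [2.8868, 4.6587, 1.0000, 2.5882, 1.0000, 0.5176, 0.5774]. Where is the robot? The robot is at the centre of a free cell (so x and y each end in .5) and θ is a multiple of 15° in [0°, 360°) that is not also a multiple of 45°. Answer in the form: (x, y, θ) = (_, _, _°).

(x, y, θ) = (3.5, 1.5, 165°)

Enumerate (i+0.5, j+0.5, θ) over the 27 free cells and 16 admissible headings. For each, cast all 7 beams and compare to the given ranges.
  (3.5, 5.5, 210°): beam 1 = 2.5882 ≠ 2.8868 ✗
  (4.5, 3.5, 210°): beam 1 = 2.5882 ≠ 2.8868 ✗
  (5.5, 4.5, 285°): beam 1 = 3.0000 ≠ 2.8868 ✗
  (4.5, 4.5, 300°): beam 1 = 0.5176 ≠ 2.8868 ✗
  …
  (3.5, 1.5, 165°): r_1=2.8868, r_2=4.6587, r_3=1.0000, r_4=2.5882, r_5=1.0000, r_6=0.5176, r_7=0.5774 — all match ✓
Unique over the lattice → pose = (3.5, 1.5, 165°).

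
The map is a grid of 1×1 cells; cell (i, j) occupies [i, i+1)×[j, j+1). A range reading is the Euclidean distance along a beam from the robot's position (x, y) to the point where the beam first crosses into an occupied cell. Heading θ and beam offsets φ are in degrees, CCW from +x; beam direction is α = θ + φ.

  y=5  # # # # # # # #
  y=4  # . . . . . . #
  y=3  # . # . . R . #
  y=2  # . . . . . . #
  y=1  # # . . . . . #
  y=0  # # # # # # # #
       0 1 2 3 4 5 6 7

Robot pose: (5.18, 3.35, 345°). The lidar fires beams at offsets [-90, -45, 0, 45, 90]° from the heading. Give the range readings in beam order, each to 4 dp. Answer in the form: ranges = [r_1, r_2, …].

ranges = [2.4329, 2.7135, 1.8842, 2.1016, 1.7082]

beam 1: φ=-90°, α=255°
  direction (-0.2588, -0.9659); cell (5,3); t to first gridline: x 0.6955, y 0.3623 (then +3.8637 / +1.0353)
    (5,2) via y @ 0.3623
    (4,2) via x @ 0.6955
    (4,1) via y @ 1.3976
    (4,0) via y @ 2.4329  # hit
  → r_1 = 2.4329
beam 2: φ=-45°, α=300°
  direction (0.5000, -0.8660); cell (5,3); t to first gridline: x 1.6400, y 0.4041 (then +2.0000 / +1.1547)
    (5,2) via y @ 0.4041
    (5,1) via y @ 1.5588
    (6,1) via x @ 1.6400
    (6,0) via y @ 2.7135  # hit
  → r_2 = 2.7135
beam 3: φ=0°, α=345°
  direction (0.9659, -0.2588); cell (5,3); t to first gridline: x 0.8489, y 1.3523 (then +1.0353 / +3.8637)
    (6,3) via x @ 0.8489
    (6,2) via y @ 1.3523
    (7,2) via x @ 1.8842  # hit
  → r_3 = 1.8842
beam 4: φ=45°, α=30°
  direction (0.8660, 0.5000); cell (5,3); t to first gridline: x 0.9469, y 1.3000 (then +1.1547 / +2.0000)
    (6,3) via x @ 0.9469
    (6,4) via y @ 1.3000
    (7,4) via x @ 2.1016  # hit
  → r_4 = 2.1016
beam 5: φ=90°, α=75°
  direction (0.2588, 0.9659); cell (5,3); t to first gridline: x 3.1682, y 0.6729 (then +3.8637 / +1.0353)
    (5,4) via y @ 0.6729
    (5,5) via y @ 1.7082  # hit
  → r_5 = 1.7082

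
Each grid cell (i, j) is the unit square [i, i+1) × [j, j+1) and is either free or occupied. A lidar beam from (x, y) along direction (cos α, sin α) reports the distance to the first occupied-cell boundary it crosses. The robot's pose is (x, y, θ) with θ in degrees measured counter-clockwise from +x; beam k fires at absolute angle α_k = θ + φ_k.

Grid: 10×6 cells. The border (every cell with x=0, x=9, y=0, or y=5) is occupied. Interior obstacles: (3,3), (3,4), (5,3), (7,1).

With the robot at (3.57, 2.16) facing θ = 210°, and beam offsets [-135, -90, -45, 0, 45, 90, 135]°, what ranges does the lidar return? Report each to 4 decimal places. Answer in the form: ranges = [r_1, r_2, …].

ranges = [0.8696, 0.9699, 2.6607, 2.3200, 1.2009, 1.3395, 3.5510]

beam 1: φ=-135°, α=75°
  d=(0.2588,0.9659)  start (3,2)  tX=1.6614 tY=0.8696  stride 1/|dx|=3.8637 1/|dy|=1.0353
    cross y-line → (3,3), t=0.8696 (wall)
  → r_1 = 0.8696
beam 2: φ=-90°, α=120°
  d=(-0.5000,0.8660)  start (3,2)  tX=1.1400 tY=0.9699  stride 1/|dx|=2.0000 1/|dy|=1.1547
    cross y-line → (3,3), t=0.9699 (wall)
  → r_2 = 0.9699
beam 3: φ=-45°, α=165°
  d=(-0.9659,0.2588)  start (3,2)  tX=0.5901 tY=3.2455  stride 1/|dx|=1.0353 1/|dy|=3.8637
    cross x-line → (2,2), t=0.5901
    cross x-line → (1,2), t=1.6254
    cross x-line → (0,2), t=2.6607 (wall)
  → r_3 = 2.6607
beam 4: φ=0°, α=210°
  d=(-0.8660,-0.5000)  start (3,2)  tX=0.6582 tY=0.3200  stride 1/|dx|=1.1547 1/|dy|=2.0000
    cross y-line → (3,1), t=0.3200
    cross x-line → (2,1), t=0.6582
    cross x-line → (1,1), t=1.8129
    cross y-line → (1,0), t=2.3200 (wall)
  → r_4 = 2.3200
beam 5: φ=45°, α=255°
  d=(-0.2588,-0.9659)  start (3,2)  tX=2.2023 tY=0.1656  stride 1/|dx|=3.8637 1/|dy|=1.0353
    cross y-line → (3,1), t=0.1656
    cross y-line → (3,0), t=1.2009 (wall)
  → r_5 = 1.2009
beam 6: φ=90°, α=300°
  d=(0.5000,-0.8660)  start (3,2)  tX=0.8600 tY=0.1848  stride 1/|dx|=2.0000 1/|dy|=1.1547
    cross y-line → (3,1), t=0.1848
    cross x-line → (4,1), t=0.8600
    cross y-line → (4,0), t=1.3395 (wall)
  → r_6 = 1.3395
beam 7: φ=135°, α=345°
  d=(0.9659,-0.2588)  start (3,2)  tX=0.4452 tY=0.6182  stride 1/|dx|=1.0353 1/|dy|=3.8637
    cross x-line → (4,2), t=0.4452
    cross y-line → (4,1), t=0.6182
    cross x-line → (5,1), t=1.4804
    cross x-line → (6,1), t=2.5157
    cross x-line → (7,1), t=3.5510 (wall)
  → r_7 = 3.5510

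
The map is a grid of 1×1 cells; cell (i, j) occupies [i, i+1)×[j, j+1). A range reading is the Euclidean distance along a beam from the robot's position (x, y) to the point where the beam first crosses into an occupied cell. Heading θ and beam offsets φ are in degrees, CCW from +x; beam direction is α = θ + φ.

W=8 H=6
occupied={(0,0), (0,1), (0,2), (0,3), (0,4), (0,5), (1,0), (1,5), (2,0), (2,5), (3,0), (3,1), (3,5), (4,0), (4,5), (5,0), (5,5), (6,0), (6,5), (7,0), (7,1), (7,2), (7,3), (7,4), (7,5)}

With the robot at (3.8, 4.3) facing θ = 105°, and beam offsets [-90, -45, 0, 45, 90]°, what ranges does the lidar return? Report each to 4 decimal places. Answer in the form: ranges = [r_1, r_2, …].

beam 1: φ=-90°, α=15°
  d=(0.9659,0.2588)  start (3,4)  tX=0.2071 tY=2.7046  stride 1/|dx|=1.0353 1/|dy|=3.8637
    cross x-line → (4,4), t=0.2071
    cross x-line → (5,4), t=1.2423
    cross x-line → (6,4), t=2.2776
    cross y-line → (6,5), t=2.7046 (wall)
  → r_1 = 2.7046
beam 2: φ=-45°, α=60°
  d=(0.5000,0.8660)  start (3,4)  tX=0.4000 tY=0.8083  stride 1/|dx|=2.0000 1/|dy|=1.1547
    cross x-line → (4,4), t=0.4000
    cross y-line → (4,5), t=0.8083 (wall)
  → r_2 = 0.8083
beam 3: φ=0°, α=105°
  d=(-0.2588,0.9659)  start (3,4)  tX=3.0910 tY=0.7247  stride 1/|dx|=3.8637 1/|dy|=1.0353
    cross y-line → (3,5), t=0.7247 (wall)
  → r_3 = 0.7247
beam 4: φ=45°, α=150°
  d=(-0.8660,0.5000)  start (3,4)  tX=0.9238 tY=1.4000  stride 1/|dx|=1.1547 1/|dy|=2.0000
    cross x-line → (2,4), t=0.9238
    cross y-line → (2,5), t=1.4000 (wall)
  → r_4 = 1.4000
beam 5: φ=90°, α=195°
  d=(-0.9659,-0.2588)  start (3,4)  tX=0.8282 tY=1.1591  stride 1/|dx|=1.0353 1/|dy|=3.8637
    cross x-line → (2,4), t=0.8282
    cross y-line → (2,3), t=1.1591
    cross x-line → (1,3), t=1.8635
    cross x-line → (0,3), t=2.8988 (wall)
  → r_5 = 2.8988

ranges = [2.7046, 0.8083, 0.7247, 1.4000, 2.8988]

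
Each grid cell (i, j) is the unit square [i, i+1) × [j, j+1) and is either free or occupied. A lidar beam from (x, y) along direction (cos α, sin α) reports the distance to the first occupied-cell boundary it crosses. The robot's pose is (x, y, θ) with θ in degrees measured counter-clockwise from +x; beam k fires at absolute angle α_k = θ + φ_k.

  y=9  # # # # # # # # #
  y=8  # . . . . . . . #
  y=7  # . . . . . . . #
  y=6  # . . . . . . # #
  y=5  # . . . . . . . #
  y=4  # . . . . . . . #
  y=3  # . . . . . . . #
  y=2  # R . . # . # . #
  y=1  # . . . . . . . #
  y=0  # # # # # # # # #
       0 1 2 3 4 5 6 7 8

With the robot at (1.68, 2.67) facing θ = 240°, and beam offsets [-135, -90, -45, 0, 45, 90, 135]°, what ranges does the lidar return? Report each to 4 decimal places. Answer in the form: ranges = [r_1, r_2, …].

ranges = [2.6273, 0.7852, 0.7040, 1.3600, 1.7289, 3.3400, 6.5429]

beam 1: φ=-135°, α=105°
  direction (-0.2588, 0.9659); cell (1,2); t to first gridline: x 2.6273, y 0.3416 (then +3.8637 / +1.0353)
    (1,3) via y @ 0.3416
    (1,4) via y @ 1.3769
    (1,5) via y @ 2.4122
    (0,5) via x @ 2.6273  # hit
  → r_1 = 2.6273
beam 2: φ=-90°, α=150°
  direction (-0.8660, 0.5000); cell (1,2); t to first gridline: x 0.7852, y 0.6600 (then +1.1547 / +2.0000)
    (1,3) via y @ 0.6600
    (0,3) via x @ 0.7852  # hit
  → r_2 = 0.7852
beam 3: φ=-45°, α=195°
  direction (-0.9659, -0.2588); cell (1,2); t to first gridline: x 0.7040, y 2.5887 (then +1.0353 / +3.8637)
    (0,2) via x @ 0.7040  # hit
  → r_3 = 0.7040
beam 4: φ=0°, α=240°
  direction (-0.5000, -0.8660); cell (1,2); t to first gridline: x 1.3600, y 0.7736 (then +2.0000 / +1.1547)
    (1,1) via y @ 0.7736
    (0,1) via x @ 1.3600  # hit
  → r_4 = 1.3600
beam 5: φ=45°, α=285°
  direction (0.2588, -0.9659); cell (1,2); t to first gridline: x 1.2364, y 0.6936 (then +3.8637 / +1.0353)
    (1,1) via y @ 0.6936
    (2,1) via x @ 1.2364
    (2,0) via y @ 1.7289  # hit
  → r_5 = 1.7289
beam 6: φ=90°, α=330°
  direction (0.8660, -0.5000); cell (1,2); t to first gridline: x 0.3695, y 1.3400 (then +1.1547 / +2.0000)
    (2,2) via x @ 0.3695
    (2,1) via y @ 1.3400
    (3,1) via x @ 1.5242
    (4,1) via x @ 2.6789
    (4,0) via y @ 3.3400  # hit
  → r_6 = 3.3400
beam 7: φ=135°, α=15°
  direction (0.9659, 0.2588); cell (1,2); t to first gridline: x 0.3313, y 1.2750 (then +1.0353 / +3.8637)
    (2,2) via x @ 0.3313
    (2,3) via y @ 1.2750
    (3,3) via x @ 1.3666
    (4,3) via x @ 2.4018
    (5,3) via x @ 3.4371
    (6,3) via x @ 4.4724
    (6,4) via y @ 5.1387
    (7,4) via x @ 5.5077
    (8,4) via x @ 6.5429  # hit
  → r_7 = 6.5429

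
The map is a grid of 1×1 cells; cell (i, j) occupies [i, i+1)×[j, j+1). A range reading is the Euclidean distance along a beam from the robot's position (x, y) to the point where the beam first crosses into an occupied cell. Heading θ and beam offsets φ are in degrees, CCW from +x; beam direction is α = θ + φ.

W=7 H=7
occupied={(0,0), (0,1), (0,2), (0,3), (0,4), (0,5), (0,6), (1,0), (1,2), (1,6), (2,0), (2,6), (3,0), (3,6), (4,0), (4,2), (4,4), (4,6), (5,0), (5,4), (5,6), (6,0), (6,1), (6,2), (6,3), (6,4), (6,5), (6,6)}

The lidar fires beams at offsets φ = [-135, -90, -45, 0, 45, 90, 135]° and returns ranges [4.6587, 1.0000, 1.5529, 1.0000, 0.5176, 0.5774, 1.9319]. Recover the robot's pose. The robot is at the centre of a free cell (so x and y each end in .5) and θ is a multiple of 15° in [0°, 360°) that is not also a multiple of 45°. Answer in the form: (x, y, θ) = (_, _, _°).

(x, y, θ) = (2.5, 1.5, 210°)

Candidates: 21 free-cell centres × 16 headings = 336 poses. Raycast each; keep the one whose scan matches to 4 dp.
  (5.5, 1.5, 255°): beam 1 = 1.0000 ≠ 4.6587 ✗
  (3.5, 5.5, 105°): beam 1 = 1.0000 ≠ 4.6587 ✗
  (3.5, 3.5, 165°): beam 1 = 1.0000 ≠ 4.6587 ✗
  (5.5, 3.5, 15°): beam 1 = 1.0000 ≠ 4.6587 ✗
  (2.5, 5.5, 300°): beam 1 = 1.5529 ≠ 4.6587 ✗
  …
  (2.5, 1.5, 210°): r_1=4.6587, r_2=1.0000, r_3=1.5529, r_4=1.0000, r_5=0.5176, r_6=0.5774, r_7=1.9319 — all match ✓
Only this pose fits every beam.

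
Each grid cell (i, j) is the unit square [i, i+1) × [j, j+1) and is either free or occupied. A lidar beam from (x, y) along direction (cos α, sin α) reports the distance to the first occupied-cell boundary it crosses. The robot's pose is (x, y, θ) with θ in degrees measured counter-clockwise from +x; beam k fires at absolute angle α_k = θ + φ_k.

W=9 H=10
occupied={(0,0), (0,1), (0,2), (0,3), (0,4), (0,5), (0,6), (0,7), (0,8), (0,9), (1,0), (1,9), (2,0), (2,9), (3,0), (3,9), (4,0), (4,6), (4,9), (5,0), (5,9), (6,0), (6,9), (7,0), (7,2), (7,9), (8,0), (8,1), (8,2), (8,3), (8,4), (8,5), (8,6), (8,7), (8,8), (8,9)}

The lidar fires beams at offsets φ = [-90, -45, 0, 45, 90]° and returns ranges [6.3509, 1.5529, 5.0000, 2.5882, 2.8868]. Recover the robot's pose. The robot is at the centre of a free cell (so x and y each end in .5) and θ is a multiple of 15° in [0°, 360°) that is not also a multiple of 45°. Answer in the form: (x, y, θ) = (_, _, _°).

(x, y, θ) = (2.5, 6.5, 30°)

Enumerate (i+0.5, j+0.5, θ) over the 54 free cells and 16 admissible headings. For each, cast all 5 beams and compare to the given ranges.
  (5.5, 8.5, 15°): beam 1 = 5.7956 ≠ 6.3509 ✗
  (6.5, 3.5, 345°): beam 1 = 2.5882 ≠ 6.3509 ✗
  (1.5, 5.5, 210°): beam 1 = 1.0000 ≠ 6.3509 ✗
  (6.5, 8.5, 330°): beam 1 = 8.6603 ≠ 6.3509 ✗
  …
  (2.5, 6.5, 30°): r_1=6.3509, r_2=1.5529, r_3=5.0000, r_4=2.5882, r_5=2.8868 — all match ✓
No second candidate reproduces the full scan.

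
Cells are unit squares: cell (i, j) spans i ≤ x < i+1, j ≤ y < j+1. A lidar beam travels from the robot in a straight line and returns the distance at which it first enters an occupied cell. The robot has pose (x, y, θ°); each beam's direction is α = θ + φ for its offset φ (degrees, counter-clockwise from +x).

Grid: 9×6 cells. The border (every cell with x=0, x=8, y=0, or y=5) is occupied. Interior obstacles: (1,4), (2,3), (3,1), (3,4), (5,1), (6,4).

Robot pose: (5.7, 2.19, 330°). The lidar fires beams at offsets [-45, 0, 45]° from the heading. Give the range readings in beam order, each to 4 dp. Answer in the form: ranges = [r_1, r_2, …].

beam 1: φ=-45°, α=285°
  cosα=0.2588 sinα=-0.9659 | (5,2) | tMaxX 1.1591 tMaxY 0.1967 | tΔX 3.8637 tΔY 1.0353
    t=0.1967 [y] (5,1) — stop
  → r_1 = 0.1967
beam 2: φ=0°, α=330°
  cosα=0.8660 sinα=-0.5000 | (5,2) | tMaxX 0.3464 tMaxY 0.3800 | tΔX 1.1547 tΔY 2.0000
    t=0.3464 [x] (6,2)
    t=0.3800 [y] (6,1)
    t=1.5011 [x] (7,1)
    t=2.3800 [y] (7,0) — stop
  → r_2 = 2.3800
beam 3: φ=45°, α=15°
  cosα=0.9659 sinα=0.2588 | (5,2) | tMaxX 0.3106 tMaxY 3.1296 | tΔX 1.0353 tΔY 3.8637
    t=0.3106 [x] (6,2)
    t=1.3459 [x] (7,2)
    t=2.3811 [x] (8,2) — stop
  → r_3 = 2.3811

ranges = [0.1967, 2.3800, 2.3811]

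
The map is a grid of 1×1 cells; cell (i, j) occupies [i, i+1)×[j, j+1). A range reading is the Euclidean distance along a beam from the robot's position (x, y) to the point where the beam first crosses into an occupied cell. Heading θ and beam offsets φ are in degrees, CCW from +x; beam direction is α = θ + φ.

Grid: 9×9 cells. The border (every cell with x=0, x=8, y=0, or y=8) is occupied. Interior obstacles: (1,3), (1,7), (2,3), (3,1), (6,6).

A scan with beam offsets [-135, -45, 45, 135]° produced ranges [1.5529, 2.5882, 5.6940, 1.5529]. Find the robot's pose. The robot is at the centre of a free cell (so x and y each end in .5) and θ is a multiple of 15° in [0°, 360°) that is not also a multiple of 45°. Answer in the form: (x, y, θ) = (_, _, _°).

Candidates: 44 free-cell centres × 16 headings = 704 poses. Raycast each; keep the one whose scan matches to 4 dp.
  (7.5, 1.5, 120°): beam 1 = 0.5176 ≠ 1.5529 ✗
  (4.5, 7.5, 75°): beam 1 = 7.0000 ≠ 1.5529 ✗
  (4.5, 2.5, 15°): beam 1 = 1.0000 ≠ 1.5529 ✗
  …
  (2.5, 6.5, 300°): r_1=1.5529, r_2=2.5882, r_3=5.6940, r_4=1.5529 — all match ✓
Only this pose fits every beam.

(x, y, θ) = (2.5, 6.5, 300°)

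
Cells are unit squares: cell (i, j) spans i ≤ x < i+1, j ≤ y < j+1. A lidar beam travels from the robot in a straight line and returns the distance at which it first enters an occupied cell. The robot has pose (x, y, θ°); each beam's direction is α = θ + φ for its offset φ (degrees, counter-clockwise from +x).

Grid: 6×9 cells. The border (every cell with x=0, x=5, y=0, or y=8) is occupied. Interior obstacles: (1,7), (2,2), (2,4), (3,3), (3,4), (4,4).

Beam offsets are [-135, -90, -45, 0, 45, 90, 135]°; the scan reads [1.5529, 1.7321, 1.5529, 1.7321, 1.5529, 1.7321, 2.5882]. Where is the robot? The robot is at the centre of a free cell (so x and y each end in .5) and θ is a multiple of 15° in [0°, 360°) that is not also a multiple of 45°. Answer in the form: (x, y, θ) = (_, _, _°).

The pose lattice has 22·16 = 352 candidates. Test each by forward raycasting.
  (1.5, 2.5, 255°): beam 1 = 1.0000 ≠ 1.5529 ✗
  (4.5, 3.5, 255°): beam 1 = 0.5774 ≠ 1.5529 ✗
  (3.5, 6.5, 210°): beam 3 = 1.9319 ≠ 1.5529 ✗
  …
  (3.5, 6.5, 60°): r_1=1.5529, r_2=1.7321, r_3=1.5529, r_4=1.7321, r_5=1.5529, r_6=1.7321, r_7=2.5882 — all match ✓
Unique over the lattice → pose = (3.5, 6.5, 60°).

(x, y, θ) = (3.5, 6.5, 60°)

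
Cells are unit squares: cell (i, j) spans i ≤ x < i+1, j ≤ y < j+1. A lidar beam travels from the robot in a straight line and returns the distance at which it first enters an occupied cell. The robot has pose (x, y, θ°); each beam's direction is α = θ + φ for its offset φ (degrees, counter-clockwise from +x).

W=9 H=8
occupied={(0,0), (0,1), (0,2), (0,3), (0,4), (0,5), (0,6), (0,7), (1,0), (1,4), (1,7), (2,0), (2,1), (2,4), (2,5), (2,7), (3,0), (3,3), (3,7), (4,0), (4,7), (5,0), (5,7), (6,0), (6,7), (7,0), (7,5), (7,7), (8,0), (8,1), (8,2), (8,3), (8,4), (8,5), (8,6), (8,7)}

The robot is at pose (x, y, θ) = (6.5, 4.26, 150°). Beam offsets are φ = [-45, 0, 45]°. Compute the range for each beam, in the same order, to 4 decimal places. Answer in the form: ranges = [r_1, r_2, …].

ranges = [2.8367, 5.4800, 2.5882]

beam 1: φ=-45°, α=105°
  d=(-0.2588,0.9659)  start (6,4)  tX=1.9319 tY=0.7661  stride 1/|dx|=3.8637 1/|dy|=1.0353
    cross y-line → (6,5), t=0.7661
    cross y-line → (6,6), t=1.8014
    cross x-line → (5,6), t=1.9319
    cross y-line → (5,7), t=2.8367 (wall)
  → r_1 = 2.8367
beam 2: φ=0°, α=150°
  d=(-0.8660,0.5000)  start (6,4)  tX=0.5774 tY=1.4800  stride 1/|dx|=1.1547 1/|dy|=2.0000
    cross x-line → (5,4), t=0.5774
    cross y-line → (5,5), t=1.4800
    cross x-line → (4,5), t=1.7321
    cross x-line → (3,5), t=2.8868
    cross y-line → (3,6), t=3.4800
    cross x-line → (2,6), t=4.0415
    cross x-line → (1,6), t=5.1962
    cross y-line → (1,7), t=5.4800 (wall)
  → r_2 = 5.4800
beam 3: φ=45°, α=195°
  d=(-0.9659,-0.2588)  start (6,4)  tX=0.5176 tY=1.0046  stride 1/|dx|=1.0353 1/|dy|=3.8637
    cross x-line → (5,4), t=0.5176
    cross y-line → (5,3), t=1.0046
    cross x-line → (4,3), t=1.5529
    cross x-line → (3,3), t=2.5882 (wall)
  → r_3 = 2.5882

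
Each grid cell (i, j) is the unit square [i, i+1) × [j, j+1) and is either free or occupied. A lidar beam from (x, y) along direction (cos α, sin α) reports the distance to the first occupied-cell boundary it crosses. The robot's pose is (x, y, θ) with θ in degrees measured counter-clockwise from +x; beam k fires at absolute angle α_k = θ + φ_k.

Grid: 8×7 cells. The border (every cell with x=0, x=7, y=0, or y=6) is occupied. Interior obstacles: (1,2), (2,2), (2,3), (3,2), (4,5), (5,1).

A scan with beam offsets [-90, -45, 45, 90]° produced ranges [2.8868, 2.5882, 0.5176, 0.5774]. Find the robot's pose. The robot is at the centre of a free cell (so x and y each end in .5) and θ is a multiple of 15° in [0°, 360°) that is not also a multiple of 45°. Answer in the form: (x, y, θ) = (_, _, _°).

(x, y, θ) = (4.5, 4.5, 30°)

The pose lattice has 24·16 = 384 candidates. Test each by forward raycasting.
  (3.5, 5.5, 210°): beam 1 = 0.5774 ≠ 2.8868 ✗
  (4.5, 2.5, 120°): beam 2 = 3.6235 ≠ 2.5882 ✗
  (5.5, 2.5, 240°): beam 2 = 1.5529 ≠ 2.5882 ✗
  …
  (4.5, 4.5, 30°): r_1=2.8868, r_2=2.5882, r_3=0.5176, r_4=0.5774 — all match ✓
No second candidate reproduces the full scan.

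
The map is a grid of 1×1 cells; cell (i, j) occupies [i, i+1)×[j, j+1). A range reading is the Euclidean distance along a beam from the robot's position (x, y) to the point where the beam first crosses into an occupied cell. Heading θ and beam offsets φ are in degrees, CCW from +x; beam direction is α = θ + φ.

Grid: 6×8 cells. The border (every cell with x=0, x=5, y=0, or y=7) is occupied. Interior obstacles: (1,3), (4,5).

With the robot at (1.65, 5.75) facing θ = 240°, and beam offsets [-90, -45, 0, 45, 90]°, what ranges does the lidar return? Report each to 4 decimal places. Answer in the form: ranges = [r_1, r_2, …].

ranges = [0.7506, 0.6729, 1.3000, 4.9176, 3.8682]

beam 1: φ=-90°, α=150°
  direction (-0.8660, 0.5000); cell (1,5); t to first gridline: x 0.7506, y 0.5000 (then +1.1547 / +2.0000)
    (1,6) via y @ 0.5000
    (0,6) via x @ 0.7506  # hit
  → r_1 = 0.7506
beam 2: φ=-45°, α=195°
  direction (-0.9659, -0.2588); cell (1,5); t to first gridline: x 0.6729, y 2.8978 (then +1.0353 / +3.8637)
    (0,5) via x @ 0.6729  # hit
  → r_2 = 0.6729
beam 3: φ=0°, α=240°
  direction (-0.5000, -0.8660); cell (1,5); t to first gridline: x 1.3000, y 0.8660 (then +2.0000 / +1.1547)
    (1,4) via y @ 0.8660
    (0,4) via x @ 1.3000  # hit
  → r_3 = 1.3000
beam 4: φ=45°, α=285°
  direction (0.2588, -0.9659); cell (1,5); t to first gridline: x 1.3523, y 0.7765 (then +3.8637 / +1.0353)
    (1,4) via y @ 0.7765
    (2,4) via x @ 1.3523
    (2,3) via y @ 1.8117
    (2,2) via y @ 2.8470
    (2,1) via y @ 3.8823
    (2,0) via y @ 4.9176  # hit
  → r_4 = 4.9176
beam 5: φ=90°, α=330°
  direction (0.8660, -0.5000); cell (1,5); t to first gridline: x 0.4041, y 1.5000 (then +1.1547 / +2.0000)
    (2,5) via x @ 0.4041
    (2,4) via y @ 1.5000
    (3,4) via x @ 1.5588
    (4,4) via x @ 2.7135
    (4,3) via y @ 3.5000
    (5,3) via x @ 3.8682  # hit
  → r_5 = 3.8682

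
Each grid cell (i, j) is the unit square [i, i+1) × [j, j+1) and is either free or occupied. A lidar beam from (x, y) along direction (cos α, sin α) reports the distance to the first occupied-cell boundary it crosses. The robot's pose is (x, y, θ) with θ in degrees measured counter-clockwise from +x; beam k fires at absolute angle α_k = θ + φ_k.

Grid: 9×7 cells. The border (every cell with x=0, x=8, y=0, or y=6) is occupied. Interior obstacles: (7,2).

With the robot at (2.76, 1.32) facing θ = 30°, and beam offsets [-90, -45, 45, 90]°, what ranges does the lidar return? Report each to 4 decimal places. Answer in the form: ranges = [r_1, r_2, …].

ranges = [0.3695, 1.2364, 4.8451, 3.5200]

beam 1: φ=-90°, α=300°
  cosα=0.5000 sinα=-0.8660 | (2,1) | tMaxX 0.4800 tMaxY 0.3695 | tΔX 2.0000 tΔY 1.1547
    t=0.3695 [y] (2,0) — stop
  → r_1 = 0.3695
beam 2: φ=-45°, α=345°
  cosα=0.9659 sinα=-0.2588 | (2,1) | tMaxX 0.2485 tMaxY 1.2364 | tΔX 1.0353 tΔY 3.8637
    t=0.2485 [x] (3,1)
    t=1.2364 [y] (3,0) — stop
  → r_2 = 1.2364
beam 3: φ=45°, α=75°
  cosα=0.2588 sinα=0.9659 | (2,1) | tMaxX 0.9273 tMaxY 0.7040 | tΔX 3.8637 tΔY 1.0353
    t=0.7040 [y] (2,2)
    t=0.9273 [x] (3,2)
    t=1.7393 [y] (3,3)
    t=2.7745 [y] (3,4)
    t=3.8098 [y] (3,5)
    t=4.7910 [x] (4,5)
    t=4.8451 [y] (4,6) — stop
  → r_3 = 4.8451
beam 4: φ=90°, α=120°
  cosα=-0.5000 sinα=0.8660 | (2,1) | tMaxX 1.5200 tMaxY 0.7852 | tΔX 2.0000 tΔY 1.1547
    t=0.7852 [y] (2,2)
    t=1.5200 [x] (1,2)
    t=1.9399 [y] (1,3)
    t=3.0946 [y] (1,4)
    t=3.5200 [x] (0,4) — stop
  → r_4 = 3.5200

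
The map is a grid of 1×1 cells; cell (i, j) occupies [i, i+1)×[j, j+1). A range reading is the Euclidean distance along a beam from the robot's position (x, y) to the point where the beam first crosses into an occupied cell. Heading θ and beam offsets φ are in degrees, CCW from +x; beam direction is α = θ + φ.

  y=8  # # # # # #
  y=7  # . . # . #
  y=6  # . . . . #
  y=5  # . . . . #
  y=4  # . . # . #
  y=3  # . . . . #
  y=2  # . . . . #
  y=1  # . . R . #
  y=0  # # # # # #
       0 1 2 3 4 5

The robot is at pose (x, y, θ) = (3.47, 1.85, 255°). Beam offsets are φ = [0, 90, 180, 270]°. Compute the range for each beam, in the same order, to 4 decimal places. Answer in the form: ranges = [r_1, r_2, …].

ranges = [0.8800, 1.5840, 5.9115, 2.5571]

beam 1: φ=0°, α=255°
  direction (-0.2588, -0.9659); cell (3,1); t to first gridline: x 1.8159, y 0.8800 (then +3.8637 / +1.0353)
    (3,0) via y @ 0.8800  # hit
  → r_1 = 0.8800
beam 2: φ=90°, α=345°
  direction (0.9659, -0.2588); cell (3,1); t to first gridline: x 0.5487, y 3.2841 (then +1.0353 / +3.8637)
    (4,1) via x @ 0.5487
    (5,1) via x @ 1.5840  # hit
  → r_2 = 1.5840
beam 3: φ=180°, α=75°
  direction (0.2588, 0.9659); cell (3,1); t to first gridline: x 2.0478, y 0.1553 (then +3.8637 / +1.0353)
    (3,2) via y @ 0.1553
    (3,3) via y @ 1.1906
    (4,3) via x @ 2.0478
    (4,4) via y @ 2.2258
    (4,5) via y @ 3.2611
    (4,6) via y @ 4.2964
    (4,7) via y @ 5.3317
    (5,7) via x @ 5.9115  # hit
  → r_3 = 5.9115
beam 4: φ=270°, α=165°
  direction (-0.9659, 0.2588); cell (3,1); t to first gridline: x 0.4866, y 0.5796 (then +1.0353 / +3.8637)
    (2,1) via x @ 0.4866
    (2,2) via y @ 0.5796
    (1,2) via x @ 1.5219
    (0,2) via x @ 2.5571  # hit
  → r_4 = 2.5571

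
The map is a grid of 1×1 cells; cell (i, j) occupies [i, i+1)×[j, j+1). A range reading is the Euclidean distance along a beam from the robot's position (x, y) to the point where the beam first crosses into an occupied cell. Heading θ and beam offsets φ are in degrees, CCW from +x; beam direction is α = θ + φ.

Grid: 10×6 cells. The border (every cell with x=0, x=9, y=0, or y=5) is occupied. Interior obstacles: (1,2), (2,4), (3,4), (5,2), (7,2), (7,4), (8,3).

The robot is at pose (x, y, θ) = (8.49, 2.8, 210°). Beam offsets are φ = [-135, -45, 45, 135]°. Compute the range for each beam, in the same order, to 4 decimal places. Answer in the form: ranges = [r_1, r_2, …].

ranges = [0.2071, 0.5073, 1.8635, 0.5280]

beam 1: φ=-135°, α=75°
  dir = (cos 75°, sin 75°) = (0.2588, 0.9659); from cell (8,2)
  next x-line at t=1.9705, next y-line at t=0.2071; Δt_x=3.8637, Δt_y=1.0353
    y: enter (8,3) at t=0.2071 ← occupied
  → r_1 = 0.2071
beam 2: φ=-45°, α=165°
  dir = (cos 165°, sin 165°) = (-0.9659, 0.2588); from cell (8,2)
  next x-line at t=0.5073, next y-line at t=0.7727; Δt_x=1.0353, Δt_y=3.8637
    x: enter (7,2) at t=0.5073 ← occupied
  → r_2 = 0.5073
beam 3: φ=45°, α=255°
  dir = (cos 255°, sin 255°) = (-0.2588, -0.9659); from cell (8,2)
  next x-line at t=1.8932, next y-line at t=0.8282; Δt_x=3.8637, Δt_y=1.0353
    y: enter (8,1) at t=0.8282
    y: enter (8,0) at t=1.8635 ← occupied
  → r_3 = 1.8635
beam 4: φ=135°, α=345°
  dir = (cos 345°, sin 345°) = (0.9659, -0.2588); from cell (8,2)
  next x-line at t=0.5280, next y-line at t=3.0910; Δt_x=1.0353, Δt_y=3.8637
    x: enter (9,2) at t=0.5280 ← occupied
  → r_4 = 0.5280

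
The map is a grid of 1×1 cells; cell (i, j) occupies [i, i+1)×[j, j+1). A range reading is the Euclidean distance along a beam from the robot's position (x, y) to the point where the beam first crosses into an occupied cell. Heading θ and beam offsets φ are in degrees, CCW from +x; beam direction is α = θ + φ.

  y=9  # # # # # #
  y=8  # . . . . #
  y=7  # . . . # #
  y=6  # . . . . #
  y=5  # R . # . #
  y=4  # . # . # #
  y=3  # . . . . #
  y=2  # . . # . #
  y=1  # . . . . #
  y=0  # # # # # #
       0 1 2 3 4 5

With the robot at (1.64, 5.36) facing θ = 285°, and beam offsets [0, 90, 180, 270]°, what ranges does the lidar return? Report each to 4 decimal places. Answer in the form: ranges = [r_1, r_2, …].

beam 1: φ=0°, α=285°
  dir = (cos 285°, sin 285°) = (0.2588, -0.9659); from cell (1,5)
  next x-line at t=1.3909, next y-line at t=0.3727; Δt_x=3.8637, Δt_y=1.0353
    y: enter (1,4) at t=0.3727
    x: enter (2,4) at t=1.3909 ← occupied
  → r_1 = 1.3909
beam 2: φ=90°, α=15°
  dir = (cos 15°, sin 15°) = (0.9659, 0.2588); from cell (1,5)
  next x-line at t=0.3727, next y-line at t=2.4728; Δt_x=1.0353, Δt_y=3.8637
    x: enter (2,5) at t=0.3727
    x: enter (3,5) at t=1.4080 ← occupied
  → r_2 = 1.4080
beam 3: φ=180°, α=105°
  dir = (cos 105°, sin 105°) = (-0.2588, 0.9659); from cell (1,5)
  next x-line at t=2.4728, next y-line at t=0.6626; Δt_x=3.8637, Δt_y=1.0353
    y: enter (1,6) at t=0.6626
    y: enter (1,7) at t=1.6979
    x: enter (0,7) at t=2.4728 ← occupied
  → r_3 = 2.4728
beam 4: φ=270°, α=195°
  dir = (cos 195°, sin 195°) = (-0.9659, -0.2588); from cell (1,5)
  next x-line at t=0.6626, next y-line at t=1.3909; Δt_x=1.0353, Δt_y=3.8637
    x: enter (0,5) at t=0.6626 ← occupied
  → r_4 = 0.6626

ranges = [1.3909, 1.4080, 2.4728, 0.6626]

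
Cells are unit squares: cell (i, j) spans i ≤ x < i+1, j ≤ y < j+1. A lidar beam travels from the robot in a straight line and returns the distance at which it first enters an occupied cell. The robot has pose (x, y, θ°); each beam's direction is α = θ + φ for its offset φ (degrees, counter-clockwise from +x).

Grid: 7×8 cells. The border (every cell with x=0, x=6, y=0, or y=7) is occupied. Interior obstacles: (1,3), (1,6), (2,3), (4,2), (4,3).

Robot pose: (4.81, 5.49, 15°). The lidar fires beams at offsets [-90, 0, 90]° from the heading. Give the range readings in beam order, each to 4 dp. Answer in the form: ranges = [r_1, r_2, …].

beam 1: φ=-90°, α=285°
  d=(0.2588,-0.9659)  start (4,5)  tX=0.7341 tY=0.5073  stride 1/|dx|=3.8637 1/|dy|=1.0353
    cross y-line → (4,4), t=0.5073
    cross x-line → (5,4), t=0.7341
    cross y-line → (5,3), t=1.5426
    cross y-line → (5,2), t=2.5778
    cross y-line → (5,1), t=3.6131
    cross x-line → (6,1), t=4.5978 (wall)
  → r_1 = 4.5978
beam 2: φ=0°, α=15°
  d=(0.9659,0.2588)  start (4,5)  tX=0.1967 tY=1.9705  stride 1/|dx|=1.0353 1/|dy|=3.8637
    cross x-line → (5,5), t=0.1967
    cross x-line → (6,5), t=1.2320 (wall)
  → r_2 = 1.2320
beam 3: φ=90°, α=105°
  d=(-0.2588,0.9659)  start (4,5)  tX=3.1296 tY=0.5280  stride 1/|dx|=3.8637 1/|dy|=1.0353
    cross y-line → (4,6), t=0.5280
    cross y-line → (4,7), t=1.5633 (wall)
  → r_3 = 1.5633

ranges = [4.5978, 1.2320, 1.5633]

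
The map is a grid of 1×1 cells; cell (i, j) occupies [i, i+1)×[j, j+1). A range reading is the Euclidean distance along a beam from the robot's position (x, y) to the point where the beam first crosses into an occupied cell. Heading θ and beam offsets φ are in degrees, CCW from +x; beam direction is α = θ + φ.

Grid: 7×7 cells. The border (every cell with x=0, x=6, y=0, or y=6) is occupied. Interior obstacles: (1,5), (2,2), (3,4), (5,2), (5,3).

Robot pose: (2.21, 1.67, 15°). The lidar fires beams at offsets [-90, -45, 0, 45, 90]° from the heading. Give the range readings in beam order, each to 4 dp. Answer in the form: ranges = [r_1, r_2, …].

beam 1: φ=-90°, α=285°
  cosα=0.2588 sinα=-0.9659 | (2,1) | tMaxX 3.0523 tMaxY 0.6936 | tΔX 3.8637 tΔY 1.0353
    t=0.6936 [y] (2,0) — stop
  → r_1 = 0.6936
beam 2: φ=-45°, α=330°
  cosα=0.8660 sinα=-0.5000 | (2,1) | tMaxX 0.9122 tMaxY 1.3400 | tΔX 1.1547 tΔY 2.0000
    t=0.9122 [x] (3,1)
    t=1.3400 [y] (3,0) — stop
  → r_2 = 1.3400
beam 3: φ=0°, α=15°
  cosα=0.9659 sinα=0.2588 | (2,1) | tMaxX 0.8179 tMaxY 1.2750 | tΔX 1.0353 tΔY 3.8637
    t=0.8179 [x] (3,1)
    t=1.2750 [y] (3,2)
    t=1.8531 [x] (4,2)
    t=2.8884 [x] (5,2) — stop
  → r_3 = 2.8884
beam 4: φ=45°, α=60°
  cosα=0.5000 sinα=0.8660 | (2,1) | tMaxX 1.5800 tMaxY 0.3811 | tΔX 2.0000 tΔY 1.1547
    t=0.3811 [y] (2,2) — stop
  → r_4 = 0.3811
beam 5: φ=90°, α=105°
  cosα=-0.2588 sinα=0.9659 | (2,1) | tMaxX 0.8114 tMaxY 0.3416 | tΔX 3.8637 tΔY 1.0353
    t=0.3416 [y] (2,2) — stop
  → r_5 = 0.3416

ranges = [0.6936, 1.3400, 2.8884, 0.3811, 0.3416]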